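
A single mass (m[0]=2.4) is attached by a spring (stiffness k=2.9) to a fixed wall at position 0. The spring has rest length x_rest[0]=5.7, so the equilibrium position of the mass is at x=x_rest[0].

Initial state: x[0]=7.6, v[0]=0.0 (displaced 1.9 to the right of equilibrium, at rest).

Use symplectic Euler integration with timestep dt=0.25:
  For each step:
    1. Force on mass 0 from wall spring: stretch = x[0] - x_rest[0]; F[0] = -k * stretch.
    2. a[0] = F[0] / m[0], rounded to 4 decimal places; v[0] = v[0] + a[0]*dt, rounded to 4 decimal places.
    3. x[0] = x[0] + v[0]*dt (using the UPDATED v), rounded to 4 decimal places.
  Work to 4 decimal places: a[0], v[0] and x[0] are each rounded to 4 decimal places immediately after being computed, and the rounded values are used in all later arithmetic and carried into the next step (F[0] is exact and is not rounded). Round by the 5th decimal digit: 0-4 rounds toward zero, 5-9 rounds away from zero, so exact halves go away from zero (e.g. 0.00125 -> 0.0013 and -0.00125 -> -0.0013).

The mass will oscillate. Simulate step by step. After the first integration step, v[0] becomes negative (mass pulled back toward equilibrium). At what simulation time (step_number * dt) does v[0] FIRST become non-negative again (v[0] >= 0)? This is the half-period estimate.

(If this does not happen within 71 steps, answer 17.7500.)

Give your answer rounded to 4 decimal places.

Step 0: x=[7.6000] v=[0.0000]
Step 1: x=[7.4565] v=[-0.5740]
Step 2: x=[7.1804] v=[-1.1046]
Step 3: x=[6.7925] v=[-1.5518]
Step 4: x=[6.3221] v=[-1.8818]
Step 5: x=[5.8047] v=[-2.0697]
Step 6: x=[5.2794] v=[-2.1013]
Step 7: x=[4.7858] v=[-1.9743]
Step 8: x=[4.3613] v=[-1.6981]
Step 9: x=[4.0379] v=[-1.2937]
Step 10: x=[3.8400] v=[-0.7916]
Step 11: x=[3.7826] v=[-0.2297]
Step 12: x=[3.8700] v=[0.3495]
First v>=0 after going negative at step 12, time=3.0000

Answer: 3.0000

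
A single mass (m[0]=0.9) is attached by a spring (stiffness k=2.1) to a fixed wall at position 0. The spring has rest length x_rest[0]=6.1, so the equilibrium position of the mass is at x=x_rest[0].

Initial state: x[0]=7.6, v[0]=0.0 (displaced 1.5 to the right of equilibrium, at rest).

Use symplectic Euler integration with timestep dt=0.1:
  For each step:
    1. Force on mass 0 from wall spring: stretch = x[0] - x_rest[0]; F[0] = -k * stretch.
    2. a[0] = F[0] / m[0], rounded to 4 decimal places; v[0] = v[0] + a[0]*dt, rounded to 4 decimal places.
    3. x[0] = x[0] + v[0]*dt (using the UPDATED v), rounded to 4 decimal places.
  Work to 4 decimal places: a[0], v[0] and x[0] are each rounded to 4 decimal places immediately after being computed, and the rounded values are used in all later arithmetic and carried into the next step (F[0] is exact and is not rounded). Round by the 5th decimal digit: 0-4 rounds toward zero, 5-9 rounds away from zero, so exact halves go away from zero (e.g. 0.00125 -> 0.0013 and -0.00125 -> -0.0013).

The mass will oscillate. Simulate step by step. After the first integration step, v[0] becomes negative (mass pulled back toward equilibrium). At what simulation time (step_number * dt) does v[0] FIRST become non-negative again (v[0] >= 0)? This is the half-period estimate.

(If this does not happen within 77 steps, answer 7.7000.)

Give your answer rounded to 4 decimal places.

Step 0: x=[7.6000] v=[0.0000]
Step 1: x=[7.5650] v=[-0.3500]
Step 2: x=[7.4958] v=[-0.6918]
Step 3: x=[7.3941] v=[-1.0175]
Step 4: x=[7.2622] v=[-1.3195]
Step 5: x=[7.1031] v=[-1.5907]
Step 6: x=[6.9206] v=[-1.8248]
Step 7: x=[6.7190] v=[-2.0163]
Step 8: x=[6.5029] v=[-2.1607]
Step 9: x=[6.2774] v=[-2.2547]
Step 10: x=[6.0478] v=[-2.2961]
Step 11: x=[5.8194] v=[-2.2839]
Step 12: x=[5.5976] v=[-2.2184]
Step 13: x=[5.3875] v=[-2.1012]
Step 14: x=[5.1940] v=[-1.9350]
Step 15: x=[5.0216] v=[-1.7236]
Step 16: x=[4.8744] v=[-1.4720]
Step 17: x=[4.7558] v=[-1.1860]
Step 18: x=[4.6686] v=[-0.8724]
Step 19: x=[4.6148] v=[-0.5384]
Step 20: x=[4.5956] v=[-0.1919]
Step 21: x=[4.6115] v=[0.1591]
First v>=0 after going negative at step 21, time=2.1000

Answer: 2.1000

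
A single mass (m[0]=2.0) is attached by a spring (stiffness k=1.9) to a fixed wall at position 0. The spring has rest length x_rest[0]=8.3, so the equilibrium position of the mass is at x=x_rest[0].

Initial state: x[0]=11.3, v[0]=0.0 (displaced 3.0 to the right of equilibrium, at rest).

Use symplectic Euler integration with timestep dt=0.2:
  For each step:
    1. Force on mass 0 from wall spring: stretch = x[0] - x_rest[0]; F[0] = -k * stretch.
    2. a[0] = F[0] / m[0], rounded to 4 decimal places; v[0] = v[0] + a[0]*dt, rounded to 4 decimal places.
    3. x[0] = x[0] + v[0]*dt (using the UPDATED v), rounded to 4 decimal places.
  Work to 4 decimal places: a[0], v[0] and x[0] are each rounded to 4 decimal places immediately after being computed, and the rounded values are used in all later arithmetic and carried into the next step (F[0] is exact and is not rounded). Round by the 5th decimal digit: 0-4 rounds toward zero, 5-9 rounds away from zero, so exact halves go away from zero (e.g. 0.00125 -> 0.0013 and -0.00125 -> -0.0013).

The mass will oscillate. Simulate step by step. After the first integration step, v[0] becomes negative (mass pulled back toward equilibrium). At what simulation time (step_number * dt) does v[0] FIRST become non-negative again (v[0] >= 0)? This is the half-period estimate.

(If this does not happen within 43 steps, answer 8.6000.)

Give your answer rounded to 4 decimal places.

Step 0: x=[11.3000] v=[0.0000]
Step 1: x=[11.1860] v=[-0.5700]
Step 2: x=[10.9623] v=[-1.1183]
Step 3: x=[10.6375] v=[-1.6241]
Step 4: x=[10.2239] v=[-2.0682]
Step 5: x=[9.7372] v=[-2.4337]
Step 6: x=[9.1958] v=[-2.7068]
Step 7: x=[8.6204] v=[-2.8770]
Step 8: x=[8.0328] v=[-2.9379]
Step 9: x=[7.4554] v=[-2.8871]
Step 10: x=[6.9101] v=[-2.7266]
Step 11: x=[6.4176] v=[-2.4625]
Step 12: x=[5.9966] v=[-2.1048]
Step 13: x=[5.6632] v=[-1.6672]
Step 14: x=[5.4300] v=[-1.1662]
Step 15: x=[5.3058] v=[-0.6209]
Step 16: x=[5.2954] v=[-0.0520]
Step 17: x=[5.3992] v=[0.5189]
First v>=0 after going negative at step 17, time=3.4000

Answer: 3.4000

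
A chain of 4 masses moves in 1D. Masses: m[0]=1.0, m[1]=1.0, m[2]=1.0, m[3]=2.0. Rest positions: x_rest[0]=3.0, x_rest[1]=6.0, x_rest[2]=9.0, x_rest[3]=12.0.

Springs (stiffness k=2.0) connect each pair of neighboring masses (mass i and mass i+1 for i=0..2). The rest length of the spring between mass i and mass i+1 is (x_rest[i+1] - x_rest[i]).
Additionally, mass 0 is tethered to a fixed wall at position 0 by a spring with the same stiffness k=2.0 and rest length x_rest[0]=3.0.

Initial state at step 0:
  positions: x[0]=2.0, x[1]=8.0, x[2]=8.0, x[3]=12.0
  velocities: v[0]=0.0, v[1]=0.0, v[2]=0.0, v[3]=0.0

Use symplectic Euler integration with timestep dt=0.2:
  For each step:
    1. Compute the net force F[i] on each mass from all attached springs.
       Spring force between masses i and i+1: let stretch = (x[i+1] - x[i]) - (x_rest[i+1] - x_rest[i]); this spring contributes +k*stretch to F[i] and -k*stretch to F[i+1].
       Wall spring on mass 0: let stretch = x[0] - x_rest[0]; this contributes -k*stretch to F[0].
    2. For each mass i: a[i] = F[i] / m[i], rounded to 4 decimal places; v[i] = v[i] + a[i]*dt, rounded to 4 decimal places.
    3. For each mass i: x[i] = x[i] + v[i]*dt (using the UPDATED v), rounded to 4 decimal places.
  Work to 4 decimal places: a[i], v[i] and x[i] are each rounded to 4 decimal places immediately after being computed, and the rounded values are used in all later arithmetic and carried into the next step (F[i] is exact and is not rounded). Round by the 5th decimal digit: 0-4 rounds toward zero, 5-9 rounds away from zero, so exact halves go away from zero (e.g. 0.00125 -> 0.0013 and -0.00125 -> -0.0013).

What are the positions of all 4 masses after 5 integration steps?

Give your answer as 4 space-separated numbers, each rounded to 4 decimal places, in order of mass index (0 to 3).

Step 0: x=[2.0000 8.0000 8.0000 12.0000] v=[0.0000 0.0000 0.0000 0.0000]
Step 1: x=[2.3200 7.5200 8.3200 11.9600] v=[1.6000 -2.4000 1.6000 -0.2000]
Step 2: x=[2.8704 6.6880 8.8672 11.8944] v=[2.7520 -4.1600 2.7360 -0.3280]
Step 3: x=[3.4966 5.7249 9.4822 11.8277] v=[3.1309 -4.8154 3.0752 -0.3334]
Step 4: x=[4.0213 4.8841 9.9843 11.7872] v=[2.6236 -4.2038 2.5105 -0.2025]
Step 5: x=[4.2933 4.3823 10.2226 11.7946] v=[1.3602 -2.5088 1.1916 0.0369]

Answer: 4.2933 4.3823 10.2226 11.7946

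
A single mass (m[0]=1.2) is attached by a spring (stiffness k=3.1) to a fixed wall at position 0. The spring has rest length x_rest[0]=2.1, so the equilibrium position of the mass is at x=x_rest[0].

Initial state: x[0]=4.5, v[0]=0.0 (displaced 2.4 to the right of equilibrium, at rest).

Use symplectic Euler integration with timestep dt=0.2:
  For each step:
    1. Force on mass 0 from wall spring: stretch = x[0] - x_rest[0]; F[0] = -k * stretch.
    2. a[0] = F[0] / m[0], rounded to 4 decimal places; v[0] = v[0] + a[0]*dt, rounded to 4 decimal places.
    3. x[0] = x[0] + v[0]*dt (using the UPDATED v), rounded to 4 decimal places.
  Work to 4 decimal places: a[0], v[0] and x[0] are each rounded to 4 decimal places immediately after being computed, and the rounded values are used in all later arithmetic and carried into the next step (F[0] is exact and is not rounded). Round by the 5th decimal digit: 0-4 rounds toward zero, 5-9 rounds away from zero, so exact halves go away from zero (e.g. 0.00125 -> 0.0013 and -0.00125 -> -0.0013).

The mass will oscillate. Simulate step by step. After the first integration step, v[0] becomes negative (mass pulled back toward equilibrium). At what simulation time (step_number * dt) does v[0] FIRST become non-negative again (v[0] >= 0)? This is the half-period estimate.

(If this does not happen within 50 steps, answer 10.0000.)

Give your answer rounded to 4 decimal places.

Answer: 2.0000

Derivation:
Step 0: x=[4.5000] v=[0.0000]
Step 1: x=[4.2520] v=[-1.2400]
Step 2: x=[3.7816] v=[-2.3519]
Step 3: x=[3.1375] v=[-3.2207]
Step 4: x=[2.3862] v=[-3.7567]
Step 5: x=[1.6053] v=[-3.9046]
Step 6: x=[0.8755] v=[-3.6490]
Step 7: x=[0.2722] v=[-3.0163]
Step 8: x=[-0.1422] v=[-2.0719]
Step 9: x=[-0.3249] v=[-0.9134]
Step 10: x=[-0.2570] v=[0.3395]
First v>=0 after going negative at step 10, time=2.0000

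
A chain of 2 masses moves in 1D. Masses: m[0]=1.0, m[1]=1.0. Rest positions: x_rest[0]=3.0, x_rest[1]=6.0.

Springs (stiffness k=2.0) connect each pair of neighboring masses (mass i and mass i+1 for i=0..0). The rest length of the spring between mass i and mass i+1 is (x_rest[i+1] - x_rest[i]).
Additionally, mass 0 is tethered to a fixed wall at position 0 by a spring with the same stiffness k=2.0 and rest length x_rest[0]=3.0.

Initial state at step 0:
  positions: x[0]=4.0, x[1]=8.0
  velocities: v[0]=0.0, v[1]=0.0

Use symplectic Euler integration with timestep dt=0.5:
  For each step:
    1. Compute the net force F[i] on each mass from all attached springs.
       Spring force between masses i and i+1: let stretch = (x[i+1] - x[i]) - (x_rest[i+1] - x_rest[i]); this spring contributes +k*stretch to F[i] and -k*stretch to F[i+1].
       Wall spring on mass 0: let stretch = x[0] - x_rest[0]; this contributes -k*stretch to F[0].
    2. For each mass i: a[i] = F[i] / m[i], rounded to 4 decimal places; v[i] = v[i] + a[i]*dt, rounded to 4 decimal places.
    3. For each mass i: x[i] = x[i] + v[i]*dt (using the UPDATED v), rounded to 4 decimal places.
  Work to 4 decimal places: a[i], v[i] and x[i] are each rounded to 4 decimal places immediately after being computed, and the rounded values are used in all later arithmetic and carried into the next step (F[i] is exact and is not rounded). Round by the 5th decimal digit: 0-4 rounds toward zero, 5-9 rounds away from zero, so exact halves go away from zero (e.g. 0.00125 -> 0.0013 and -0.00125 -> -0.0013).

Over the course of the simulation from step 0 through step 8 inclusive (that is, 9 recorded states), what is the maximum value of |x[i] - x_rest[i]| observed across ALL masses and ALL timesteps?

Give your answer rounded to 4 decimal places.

Answer: 2.0390

Derivation:
Step 0: x=[4.0000 8.0000] v=[0.0000 0.0000]
Step 1: x=[4.0000 7.5000] v=[0.0000 -1.0000]
Step 2: x=[3.7500 6.7500] v=[-0.5000 -1.5000]
Step 3: x=[3.1250 6.0000] v=[-1.2500 -1.5000]
Step 4: x=[2.3750 5.3125] v=[-1.5000 -1.3750]
Step 5: x=[1.9063 4.6563] v=[-0.9375 -1.3125]
Step 6: x=[1.8594 4.1251] v=[-0.0938 -1.0625]
Step 7: x=[2.0157 3.9610] v=[0.3125 -0.3282]
Step 8: x=[2.1368 4.3243] v=[0.2421 0.7265]
Max displacement = 2.0390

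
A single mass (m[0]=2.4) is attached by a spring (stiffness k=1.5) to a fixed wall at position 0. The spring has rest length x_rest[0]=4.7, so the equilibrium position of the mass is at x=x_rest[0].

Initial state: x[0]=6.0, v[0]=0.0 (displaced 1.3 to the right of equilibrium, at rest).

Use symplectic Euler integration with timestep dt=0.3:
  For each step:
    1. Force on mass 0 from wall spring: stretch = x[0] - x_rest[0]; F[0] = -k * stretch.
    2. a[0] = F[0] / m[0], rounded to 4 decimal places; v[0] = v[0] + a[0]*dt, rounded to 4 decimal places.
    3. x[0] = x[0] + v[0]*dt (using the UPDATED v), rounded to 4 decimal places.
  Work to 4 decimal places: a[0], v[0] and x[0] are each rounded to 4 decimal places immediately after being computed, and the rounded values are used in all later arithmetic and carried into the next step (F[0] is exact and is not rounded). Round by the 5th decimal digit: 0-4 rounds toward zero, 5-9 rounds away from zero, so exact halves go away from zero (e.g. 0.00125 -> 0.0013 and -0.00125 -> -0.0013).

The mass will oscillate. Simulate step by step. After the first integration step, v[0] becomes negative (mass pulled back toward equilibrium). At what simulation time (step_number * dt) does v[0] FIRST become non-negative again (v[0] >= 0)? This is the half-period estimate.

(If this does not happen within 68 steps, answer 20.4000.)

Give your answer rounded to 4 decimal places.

Step 0: x=[6.0000] v=[0.0000]
Step 1: x=[5.9269] v=[-0.2438]
Step 2: x=[5.7848] v=[-0.4738]
Step 3: x=[5.5816] v=[-0.6772]
Step 4: x=[5.3289] v=[-0.8425]
Step 5: x=[5.0408] v=[-0.9604]
Step 6: x=[4.7335] v=[-1.0243]
Step 7: x=[4.4243] v=[-1.0306]
Step 8: x=[4.1306] v=[-0.9789]
Step 9: x=[3.8690] v=[-0.8721]
Step 10: x=[3.6541] v=[-0.7163]
Step 11: x=[3.4980] v=[-0.5202]
Step 12: x=[3.4096] v=[-0.2948]
Step 13: x=[3.3937] v=[-0.0529]
Step 14: x=[3.4513] v=[0.1920]
First v>=0 after going negative at step 14, time=4.2000

Answer: 4.2000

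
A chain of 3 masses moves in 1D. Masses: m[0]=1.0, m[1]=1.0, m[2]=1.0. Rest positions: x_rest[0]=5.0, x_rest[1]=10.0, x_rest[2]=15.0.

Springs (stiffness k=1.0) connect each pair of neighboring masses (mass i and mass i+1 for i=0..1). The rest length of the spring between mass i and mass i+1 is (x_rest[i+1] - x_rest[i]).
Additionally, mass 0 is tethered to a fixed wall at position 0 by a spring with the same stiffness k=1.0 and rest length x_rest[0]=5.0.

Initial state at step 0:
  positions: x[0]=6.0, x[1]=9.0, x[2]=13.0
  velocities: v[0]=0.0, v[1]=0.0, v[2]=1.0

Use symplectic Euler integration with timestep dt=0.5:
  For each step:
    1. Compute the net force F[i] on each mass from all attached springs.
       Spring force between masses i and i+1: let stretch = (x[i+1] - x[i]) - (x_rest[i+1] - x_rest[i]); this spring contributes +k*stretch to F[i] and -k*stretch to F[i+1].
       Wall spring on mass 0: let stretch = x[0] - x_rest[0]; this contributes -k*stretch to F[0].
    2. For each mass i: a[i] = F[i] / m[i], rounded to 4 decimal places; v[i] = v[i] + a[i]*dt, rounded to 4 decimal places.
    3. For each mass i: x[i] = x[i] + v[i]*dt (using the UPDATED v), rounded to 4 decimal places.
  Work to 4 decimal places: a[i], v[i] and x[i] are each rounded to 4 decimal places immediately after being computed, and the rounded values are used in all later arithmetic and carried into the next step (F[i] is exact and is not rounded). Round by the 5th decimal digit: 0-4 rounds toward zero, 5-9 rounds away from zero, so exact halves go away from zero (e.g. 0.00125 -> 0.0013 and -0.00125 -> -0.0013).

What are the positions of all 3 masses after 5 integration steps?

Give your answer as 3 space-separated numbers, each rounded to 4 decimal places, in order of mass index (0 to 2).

Step 0: x=[6.0000 9.0000 13.0000] v=[0.0000 0.0000 1.0000]
Step 1: x=[5.2500 9.2500 13.7500] v=[-1.5000 0.5000 1.5000]
Step 2: x=[4.1875 9.6250 14.6250] v=[-2.1250 0.7500 1.7500]
Step 3: x=[3.4375 9.8907 15.5000] v=[-1.5000 0.5313 1.7500]
Step 4: x=[3.4415 9.9454 16.2227] v=[0.0079 0.1094 1.4454]
Step 5: x=[4.2111 9.9435 16.6261] v=[1.5391 -0.0039 0.8068]

Answer: 4.2111 9.9435 16.6261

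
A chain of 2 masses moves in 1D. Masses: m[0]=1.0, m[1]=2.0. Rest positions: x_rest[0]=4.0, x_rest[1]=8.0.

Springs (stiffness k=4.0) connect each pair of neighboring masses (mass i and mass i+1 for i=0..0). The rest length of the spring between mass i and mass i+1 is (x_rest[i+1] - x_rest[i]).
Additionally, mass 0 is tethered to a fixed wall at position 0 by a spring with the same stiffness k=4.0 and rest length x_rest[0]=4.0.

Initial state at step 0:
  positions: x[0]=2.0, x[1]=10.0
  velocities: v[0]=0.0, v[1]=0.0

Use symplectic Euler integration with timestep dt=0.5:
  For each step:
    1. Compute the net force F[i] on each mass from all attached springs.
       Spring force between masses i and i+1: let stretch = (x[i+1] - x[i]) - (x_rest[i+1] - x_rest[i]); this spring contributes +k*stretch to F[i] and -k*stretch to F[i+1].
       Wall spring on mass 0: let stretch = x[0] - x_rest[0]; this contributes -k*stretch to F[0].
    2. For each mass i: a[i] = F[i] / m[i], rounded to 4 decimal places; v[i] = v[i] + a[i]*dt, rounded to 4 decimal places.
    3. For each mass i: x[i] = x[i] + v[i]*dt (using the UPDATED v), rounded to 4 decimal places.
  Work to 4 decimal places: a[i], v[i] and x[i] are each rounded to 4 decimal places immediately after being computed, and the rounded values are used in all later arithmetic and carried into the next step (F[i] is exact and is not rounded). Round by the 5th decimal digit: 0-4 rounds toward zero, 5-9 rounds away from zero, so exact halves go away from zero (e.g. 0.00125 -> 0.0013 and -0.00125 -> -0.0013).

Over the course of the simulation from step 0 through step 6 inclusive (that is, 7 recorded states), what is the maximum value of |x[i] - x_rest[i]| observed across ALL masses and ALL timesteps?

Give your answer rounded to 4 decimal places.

Step 0: x=[2.0000 10.0000] v=[0.0000 0.0000]
Step 1: x=[8.0000 8.0000] v=[12.0000 -4.0000]
Step 2: x=[6.0000 8.0000] v=[-4.0000 0.0000]
Step 3: x=[0.0000 9.0000] v=[-12.0000 2.0000]
Step 4: x=[3.0000 7.5000] v=[6.0000 -3.0000]
Step 5: x=[7.5000 5.7500] v=[9.0000 -3.5000]
Step 6: x=[2.7500 6.8750] v=[-9.5000 2.2500]
Max displacement = 4.0000

Answer: 4.0000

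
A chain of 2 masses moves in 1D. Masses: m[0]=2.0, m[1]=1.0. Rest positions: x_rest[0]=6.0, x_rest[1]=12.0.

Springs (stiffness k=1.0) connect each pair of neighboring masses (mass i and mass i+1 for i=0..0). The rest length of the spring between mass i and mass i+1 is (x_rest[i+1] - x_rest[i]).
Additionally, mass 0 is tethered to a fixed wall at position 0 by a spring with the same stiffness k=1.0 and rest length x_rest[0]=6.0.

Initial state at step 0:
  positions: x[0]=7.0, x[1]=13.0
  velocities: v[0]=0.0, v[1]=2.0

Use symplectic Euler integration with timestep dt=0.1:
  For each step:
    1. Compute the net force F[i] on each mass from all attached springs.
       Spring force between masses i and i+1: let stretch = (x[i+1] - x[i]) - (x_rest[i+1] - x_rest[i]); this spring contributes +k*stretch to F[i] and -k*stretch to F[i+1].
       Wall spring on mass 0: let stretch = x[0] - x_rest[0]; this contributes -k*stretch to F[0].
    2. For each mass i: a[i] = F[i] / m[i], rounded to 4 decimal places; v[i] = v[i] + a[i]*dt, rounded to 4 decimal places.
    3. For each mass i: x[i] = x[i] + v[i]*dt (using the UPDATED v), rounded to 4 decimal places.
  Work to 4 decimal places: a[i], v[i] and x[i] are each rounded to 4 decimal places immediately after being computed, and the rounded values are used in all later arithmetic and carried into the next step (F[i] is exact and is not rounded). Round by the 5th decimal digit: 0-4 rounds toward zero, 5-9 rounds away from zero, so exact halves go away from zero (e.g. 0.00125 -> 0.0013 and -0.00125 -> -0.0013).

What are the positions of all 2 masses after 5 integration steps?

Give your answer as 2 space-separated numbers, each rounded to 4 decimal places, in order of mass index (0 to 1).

Step 0: x=[7.0000 13.0000] v=[0.0000 2.0000]
Step 1: x=[6.9950 13.2000] v=[-0.0500 2.0000]
Step 2: x=[6.9861 13.3980] v=[-0.0895 1.9795]
Step 3: x=[6.9743 13.5918] v=[-0.1182 1.9383]
Step 4: x=[6.9607 13.7795] v=[-0.1360 1.8766]
Step 5: x=[6.9464 13.9590] v=[-0.1431 1.7947]

Answer: 6.9464 13.9590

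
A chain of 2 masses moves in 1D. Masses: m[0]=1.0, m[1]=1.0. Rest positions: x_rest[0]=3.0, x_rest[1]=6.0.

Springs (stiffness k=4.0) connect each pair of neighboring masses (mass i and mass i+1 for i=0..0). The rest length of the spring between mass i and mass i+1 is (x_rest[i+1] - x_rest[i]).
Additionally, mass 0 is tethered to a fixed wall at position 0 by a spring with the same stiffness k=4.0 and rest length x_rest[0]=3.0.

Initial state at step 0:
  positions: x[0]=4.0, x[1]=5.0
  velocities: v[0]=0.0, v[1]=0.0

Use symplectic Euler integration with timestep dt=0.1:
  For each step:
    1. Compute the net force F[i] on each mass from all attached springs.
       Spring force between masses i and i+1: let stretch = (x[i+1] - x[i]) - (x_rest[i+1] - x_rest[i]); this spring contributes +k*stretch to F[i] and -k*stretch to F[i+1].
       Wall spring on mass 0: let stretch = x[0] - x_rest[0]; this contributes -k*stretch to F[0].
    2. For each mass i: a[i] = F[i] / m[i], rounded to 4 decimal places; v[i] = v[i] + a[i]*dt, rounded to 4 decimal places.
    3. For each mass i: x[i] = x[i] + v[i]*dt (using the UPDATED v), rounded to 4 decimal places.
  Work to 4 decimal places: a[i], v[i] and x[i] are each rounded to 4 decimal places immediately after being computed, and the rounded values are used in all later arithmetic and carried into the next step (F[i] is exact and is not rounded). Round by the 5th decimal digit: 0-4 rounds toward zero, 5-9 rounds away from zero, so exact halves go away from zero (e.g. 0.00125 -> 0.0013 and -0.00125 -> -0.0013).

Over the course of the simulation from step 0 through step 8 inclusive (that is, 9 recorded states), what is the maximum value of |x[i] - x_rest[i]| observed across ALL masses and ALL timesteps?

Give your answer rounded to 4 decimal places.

Step 0: x=[4.0000 5.0000] v=[0.0000 0.0000]
Step 1: x=[3.8800 5.0800] v=[-1.2000 0.8000]
Step 2: x=[3.6528 5.2320] v=[-2.2720 1.5200]
Step 3: x=[3.3427 5.4408] v=[-3.1014 2.0883]
Step 4: x=[2.9828 5.6857] v=[-3.5992 2.4491]
Step 5: x=[2.6117 5.9425] v=[-3.7112 2.5679]
Step 6: x=[2.2693 6.1861] v=[-3.4236 2.4356]
Step 7: x=[1.9928 6.3930] v=[-2.7646 2.0689]
Step 8: x=[1.8126 6.5439] v=[-1.8016 1.5088]
Max displacement = 1.1874

Answer: 1.1874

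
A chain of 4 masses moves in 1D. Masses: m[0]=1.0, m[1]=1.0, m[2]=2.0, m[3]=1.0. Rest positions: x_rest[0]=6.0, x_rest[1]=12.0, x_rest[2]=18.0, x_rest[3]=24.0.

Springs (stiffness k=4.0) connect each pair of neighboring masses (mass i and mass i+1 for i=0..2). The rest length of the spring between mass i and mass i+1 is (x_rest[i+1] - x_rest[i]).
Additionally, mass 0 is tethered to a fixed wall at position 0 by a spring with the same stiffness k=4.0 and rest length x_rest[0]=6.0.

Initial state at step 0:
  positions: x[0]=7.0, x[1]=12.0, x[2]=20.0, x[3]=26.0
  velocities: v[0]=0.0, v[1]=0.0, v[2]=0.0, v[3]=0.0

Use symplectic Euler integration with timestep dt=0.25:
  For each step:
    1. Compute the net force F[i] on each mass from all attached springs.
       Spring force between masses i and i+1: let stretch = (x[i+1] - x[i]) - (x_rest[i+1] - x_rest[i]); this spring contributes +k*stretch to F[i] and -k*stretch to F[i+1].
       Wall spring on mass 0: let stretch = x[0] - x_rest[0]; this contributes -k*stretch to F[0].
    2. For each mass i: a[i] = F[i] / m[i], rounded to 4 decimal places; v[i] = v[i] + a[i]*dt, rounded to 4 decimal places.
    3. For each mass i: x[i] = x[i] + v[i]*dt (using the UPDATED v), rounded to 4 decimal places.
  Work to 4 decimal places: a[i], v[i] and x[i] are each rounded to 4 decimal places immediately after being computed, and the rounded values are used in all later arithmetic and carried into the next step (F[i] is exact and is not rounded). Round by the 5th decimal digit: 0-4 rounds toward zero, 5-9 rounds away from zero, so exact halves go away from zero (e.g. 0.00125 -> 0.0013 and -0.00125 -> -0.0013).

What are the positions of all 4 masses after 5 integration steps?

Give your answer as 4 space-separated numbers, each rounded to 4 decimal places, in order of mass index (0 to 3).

Answer: 7.1070 12.8492 19.1765 24.9903

Derivation:
Step 0: x=[7.0000 12.0000 20.0000 26.0000] v=[0.0000 0.0000 0.0000 0.0000]
Step 1: x=[6.5000 12.7500 19.7500 26.0000] v=[-2.0000 3.0000 -1.0000 0.0000]
Step 2: x=[5.9375 13.6875 19.4063 25.9375] v=[-2.2500 3.7500 -1.3750 -0.2500]
Step 3: x=[5.8281 14.1172 19.1641 25.7422] v=[-0.4375 1.7188 -0.9688 -0.7812]
Step 4: x=[6.3340 13.7364 19.1133 25.4024] v=[2.0235 -1.5234 -0.2032 -1.3593]
Step 5: x=[7.1070 12.8492 19.1765 24.9903] v=[3.0919 -3.5489 0.2529 -1.6484]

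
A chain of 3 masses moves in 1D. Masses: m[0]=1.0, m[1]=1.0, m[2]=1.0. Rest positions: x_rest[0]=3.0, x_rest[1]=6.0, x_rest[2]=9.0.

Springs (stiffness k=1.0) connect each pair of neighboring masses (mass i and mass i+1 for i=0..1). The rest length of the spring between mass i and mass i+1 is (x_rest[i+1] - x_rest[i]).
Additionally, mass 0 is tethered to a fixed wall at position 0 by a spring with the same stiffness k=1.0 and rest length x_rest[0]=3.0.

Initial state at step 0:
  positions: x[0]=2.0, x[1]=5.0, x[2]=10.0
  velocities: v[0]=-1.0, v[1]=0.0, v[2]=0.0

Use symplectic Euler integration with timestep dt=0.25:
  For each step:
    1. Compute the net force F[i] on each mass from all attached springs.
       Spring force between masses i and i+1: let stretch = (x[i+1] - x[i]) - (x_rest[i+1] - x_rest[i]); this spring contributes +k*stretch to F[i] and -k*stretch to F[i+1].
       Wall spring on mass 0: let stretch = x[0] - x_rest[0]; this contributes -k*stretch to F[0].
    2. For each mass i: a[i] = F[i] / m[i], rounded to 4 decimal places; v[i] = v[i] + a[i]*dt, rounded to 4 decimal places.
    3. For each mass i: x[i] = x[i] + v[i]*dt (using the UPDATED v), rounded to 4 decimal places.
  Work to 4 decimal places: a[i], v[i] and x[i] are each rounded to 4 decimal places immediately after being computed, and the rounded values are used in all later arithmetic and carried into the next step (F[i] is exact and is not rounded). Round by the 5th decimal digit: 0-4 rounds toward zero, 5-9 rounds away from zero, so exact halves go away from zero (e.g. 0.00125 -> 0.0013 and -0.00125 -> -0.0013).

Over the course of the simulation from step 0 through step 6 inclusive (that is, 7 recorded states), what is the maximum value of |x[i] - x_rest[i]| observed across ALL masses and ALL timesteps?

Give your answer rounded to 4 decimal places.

Step 0: x=[2.0000 5.0000 10.0000] v=[-1.0000 0.0000 0.0000]
Step 1: x=[1.8125 5.1250 9.8750] v=[-0.7500 0.5000 -0.5000]
Step 2: x=[1.7188 5.3399 9.6406] v=[-0.3750 0.8594 -0.9375]
Step 3: x=[1.7440 5.5972 9.3249] v=[0.1006 1.0293 -1.2627]
Step 4: x=[1.9010 5.8467 8.9638] v=[0.6279 0.9979 -1.4446]
Step 5: x=[2.1858 6.0444 8.5953] v=[1.1391 0.7908 -1.4739]
Step 6: x=[2.5751 6.1604 8.2549] v=[1.5573 0.4639 -1.3616]
Max displacement = 1.2812

Answer: 1.2812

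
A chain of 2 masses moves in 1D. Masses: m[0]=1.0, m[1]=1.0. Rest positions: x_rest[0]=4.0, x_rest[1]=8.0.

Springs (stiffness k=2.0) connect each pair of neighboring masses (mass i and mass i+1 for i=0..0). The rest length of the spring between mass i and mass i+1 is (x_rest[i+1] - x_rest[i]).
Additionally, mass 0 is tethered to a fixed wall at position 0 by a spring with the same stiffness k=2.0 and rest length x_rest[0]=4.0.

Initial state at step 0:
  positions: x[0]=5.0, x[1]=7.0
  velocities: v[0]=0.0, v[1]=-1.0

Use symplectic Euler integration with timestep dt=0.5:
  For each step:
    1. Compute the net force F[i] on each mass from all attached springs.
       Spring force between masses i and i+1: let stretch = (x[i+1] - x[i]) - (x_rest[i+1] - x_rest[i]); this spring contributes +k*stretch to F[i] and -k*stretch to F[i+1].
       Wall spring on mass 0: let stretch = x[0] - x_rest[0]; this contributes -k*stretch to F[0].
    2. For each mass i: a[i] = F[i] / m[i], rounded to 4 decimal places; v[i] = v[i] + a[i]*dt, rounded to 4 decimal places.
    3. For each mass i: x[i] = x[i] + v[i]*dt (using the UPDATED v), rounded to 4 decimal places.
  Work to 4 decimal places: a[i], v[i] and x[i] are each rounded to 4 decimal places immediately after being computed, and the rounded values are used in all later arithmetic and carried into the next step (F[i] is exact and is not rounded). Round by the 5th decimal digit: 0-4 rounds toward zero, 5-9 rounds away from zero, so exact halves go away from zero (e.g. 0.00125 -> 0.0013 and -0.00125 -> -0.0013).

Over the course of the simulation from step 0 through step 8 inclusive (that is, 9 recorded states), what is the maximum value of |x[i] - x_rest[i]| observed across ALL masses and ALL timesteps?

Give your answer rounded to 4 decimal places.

Answer: 1.7500

Derivation:
Step 0: x=[5.0000 7.0000] v=[0.0000 -1.0000]
Step 1: x=[3.5000 7.5000] v=[-3.0000 1.0000]
Step 2: x=[2.2500 8.0000] v=[-2.5000 1.0000]
Step 3: x=[2.7500 7.6250] v=[1.0000 -0.7500]
Step 4: x=[4.3125 6.8125] v=[3.1250 -1.6250]
Step 5: x=[4.9688 6.7500] v=[1.3125 -0.1250]
Step 6: x=[4.0313 7.7969] v=[-1.8751 2.0938]
Step 7: x=[2.9609 8.9610] v=[-2.1408 2.3282]
Step 8: x=[3.4101 9.1251] v=[0.8984 0.3281]
Max displacement = 1.7500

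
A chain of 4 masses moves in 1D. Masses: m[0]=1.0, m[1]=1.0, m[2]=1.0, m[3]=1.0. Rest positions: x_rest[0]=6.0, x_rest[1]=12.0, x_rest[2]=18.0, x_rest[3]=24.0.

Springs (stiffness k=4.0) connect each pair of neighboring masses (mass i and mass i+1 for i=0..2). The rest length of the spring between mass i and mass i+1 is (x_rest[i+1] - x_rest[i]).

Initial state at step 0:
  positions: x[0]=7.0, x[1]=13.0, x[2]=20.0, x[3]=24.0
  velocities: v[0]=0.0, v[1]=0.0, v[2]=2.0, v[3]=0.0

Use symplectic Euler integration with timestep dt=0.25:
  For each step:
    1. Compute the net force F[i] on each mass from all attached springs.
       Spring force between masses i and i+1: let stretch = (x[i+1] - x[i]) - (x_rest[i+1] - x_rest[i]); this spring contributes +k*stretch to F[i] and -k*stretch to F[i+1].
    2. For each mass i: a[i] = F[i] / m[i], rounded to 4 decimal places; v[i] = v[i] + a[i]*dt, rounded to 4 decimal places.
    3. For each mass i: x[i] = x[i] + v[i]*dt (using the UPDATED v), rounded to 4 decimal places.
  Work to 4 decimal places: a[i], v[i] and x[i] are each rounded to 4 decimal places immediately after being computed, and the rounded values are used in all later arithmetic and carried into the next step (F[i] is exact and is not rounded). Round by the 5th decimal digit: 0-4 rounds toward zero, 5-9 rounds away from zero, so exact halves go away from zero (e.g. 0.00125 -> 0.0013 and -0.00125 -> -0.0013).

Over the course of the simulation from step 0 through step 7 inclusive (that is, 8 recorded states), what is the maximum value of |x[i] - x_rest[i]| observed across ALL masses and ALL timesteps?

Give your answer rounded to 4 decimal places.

Answer: 2.7125

Derivation:
Step 0: x=[7.0000 13.0000 20.0000 24.0000] v=[0.0000 0.0000 2.0000 0.0000]
Step 1: x=[7.0000 13.2500 19.7500 24.5000] v=[0.0000 1.0000 -1.0000 2.0000]
Step 2: x=[7.0625 13.5625 19.0625 25.3125] v=[0.2500 1.2500 -2.7500 3.2500]
Step 3: x=[7.2500 13.6250 18.5625 26.0625] v=[0.7500 0.2500 -2.0000 3.0000]
Step 4: x=[7.5313 13.3281 18.7031 26.4375] v=[1.1250 -1.1875 0.5625 1.5000]
Step 5: x=[7.7618 12.9258 19.4336 26.3789] v=[0.9218 -1.6093 2.9219 -0.2344]
Step 6: x=[7.7833 12.8594 20.2735 26.0840] v=[0.0858 -0.2655 3.3594 -1.1797]
Step 7: x=[7.5738 13.3775 20.7125 25.8365] v=[-0.8381 2.0725 1.7558 -0.9902]
Max displacement = 2.7125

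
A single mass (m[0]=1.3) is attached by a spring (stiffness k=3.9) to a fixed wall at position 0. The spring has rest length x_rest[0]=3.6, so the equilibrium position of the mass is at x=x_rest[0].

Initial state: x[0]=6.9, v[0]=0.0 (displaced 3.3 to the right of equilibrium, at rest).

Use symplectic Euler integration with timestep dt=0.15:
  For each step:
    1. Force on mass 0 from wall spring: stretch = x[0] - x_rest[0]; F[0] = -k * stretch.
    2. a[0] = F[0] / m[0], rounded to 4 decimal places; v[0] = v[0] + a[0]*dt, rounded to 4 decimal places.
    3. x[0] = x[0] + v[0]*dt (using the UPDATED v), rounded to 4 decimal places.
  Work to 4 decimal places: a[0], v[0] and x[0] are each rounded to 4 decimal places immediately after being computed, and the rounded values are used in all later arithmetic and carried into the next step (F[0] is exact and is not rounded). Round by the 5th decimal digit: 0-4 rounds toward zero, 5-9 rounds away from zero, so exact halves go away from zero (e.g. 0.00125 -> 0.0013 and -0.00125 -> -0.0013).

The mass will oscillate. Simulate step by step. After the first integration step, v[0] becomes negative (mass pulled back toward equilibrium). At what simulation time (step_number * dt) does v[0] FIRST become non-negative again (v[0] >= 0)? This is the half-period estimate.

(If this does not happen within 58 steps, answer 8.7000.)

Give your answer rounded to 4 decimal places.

Step 0: x=[6.9000] v=[0.0000]
Step 1: x=[6.6773] v=[-1.4850]
Step 2: x=[6.2468] v=[-2.8698]
Step 3: x=[5.6377] v=[-4.0609]
Step 4: x=[4.8910] v=[-4.9779]
Step 5: x=[4.0572] v=[-5.5589]
Step 6: x=[3.1925] v=[-5.7646]
Step 7: x=[2.3553] v=[-5.5812]
Step 8: x=[1.6021] v=[-5.0211]
Step 9: x=[0.9838] v=[-4.1220]
Step 10: x=[0.5421] v=[-2.9447]
Step 11: x=[0.3068] v=[-1.5686]
Step 12: x=[0.2938] v=[-0.0867]
Step 13: x=[0.5040] v=[1.4011]
First v>=0 after going negative at step 13, time=1.9500

Answer: 1.9500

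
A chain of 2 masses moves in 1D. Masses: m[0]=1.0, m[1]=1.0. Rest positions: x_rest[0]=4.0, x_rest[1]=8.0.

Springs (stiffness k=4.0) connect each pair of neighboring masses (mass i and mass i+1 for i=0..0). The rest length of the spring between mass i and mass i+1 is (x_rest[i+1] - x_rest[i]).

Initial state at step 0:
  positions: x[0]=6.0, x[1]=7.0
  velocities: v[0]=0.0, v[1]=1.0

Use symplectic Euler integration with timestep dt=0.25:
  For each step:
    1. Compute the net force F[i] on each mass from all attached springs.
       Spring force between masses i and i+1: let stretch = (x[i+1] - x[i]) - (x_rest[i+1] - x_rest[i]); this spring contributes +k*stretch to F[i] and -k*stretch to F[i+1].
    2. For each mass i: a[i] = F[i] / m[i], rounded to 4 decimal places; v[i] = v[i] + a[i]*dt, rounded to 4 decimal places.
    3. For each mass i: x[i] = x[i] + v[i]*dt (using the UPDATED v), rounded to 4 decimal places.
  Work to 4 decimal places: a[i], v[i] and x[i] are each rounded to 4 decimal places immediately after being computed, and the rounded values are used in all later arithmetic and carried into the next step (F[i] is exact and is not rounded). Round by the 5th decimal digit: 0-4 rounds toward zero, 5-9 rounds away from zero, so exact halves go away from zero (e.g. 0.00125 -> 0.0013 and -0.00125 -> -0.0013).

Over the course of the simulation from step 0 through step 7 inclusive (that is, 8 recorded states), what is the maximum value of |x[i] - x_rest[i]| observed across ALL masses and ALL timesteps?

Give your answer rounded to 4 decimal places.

Step 0: x=[6.0000 7.0000] v=[0.0000 1.0000]
Step 1: x=[5.2500 8.0000] v=[-3.0000 4.0000]
Step 2: x=[4.1875 9.3125] v=[-4.2500 5.2500]
Step 3: x=[3.4063 10.3438] v=[-3.1250 4.1250]
Step 4: x=[3.3594 10.6407] v=[-0.1875 1.1875]
Step 5: x=[4.1329 10.1173] v=[3.0938 -2.0938]
Step 6: x=[5.4025 9.0978] v=[5.0782 -4.0782]
Step 7: x=[6.5959 8.1544] v=[4.7735 -3.7735]
Max displacement = 2.6407

Answer: 2.6407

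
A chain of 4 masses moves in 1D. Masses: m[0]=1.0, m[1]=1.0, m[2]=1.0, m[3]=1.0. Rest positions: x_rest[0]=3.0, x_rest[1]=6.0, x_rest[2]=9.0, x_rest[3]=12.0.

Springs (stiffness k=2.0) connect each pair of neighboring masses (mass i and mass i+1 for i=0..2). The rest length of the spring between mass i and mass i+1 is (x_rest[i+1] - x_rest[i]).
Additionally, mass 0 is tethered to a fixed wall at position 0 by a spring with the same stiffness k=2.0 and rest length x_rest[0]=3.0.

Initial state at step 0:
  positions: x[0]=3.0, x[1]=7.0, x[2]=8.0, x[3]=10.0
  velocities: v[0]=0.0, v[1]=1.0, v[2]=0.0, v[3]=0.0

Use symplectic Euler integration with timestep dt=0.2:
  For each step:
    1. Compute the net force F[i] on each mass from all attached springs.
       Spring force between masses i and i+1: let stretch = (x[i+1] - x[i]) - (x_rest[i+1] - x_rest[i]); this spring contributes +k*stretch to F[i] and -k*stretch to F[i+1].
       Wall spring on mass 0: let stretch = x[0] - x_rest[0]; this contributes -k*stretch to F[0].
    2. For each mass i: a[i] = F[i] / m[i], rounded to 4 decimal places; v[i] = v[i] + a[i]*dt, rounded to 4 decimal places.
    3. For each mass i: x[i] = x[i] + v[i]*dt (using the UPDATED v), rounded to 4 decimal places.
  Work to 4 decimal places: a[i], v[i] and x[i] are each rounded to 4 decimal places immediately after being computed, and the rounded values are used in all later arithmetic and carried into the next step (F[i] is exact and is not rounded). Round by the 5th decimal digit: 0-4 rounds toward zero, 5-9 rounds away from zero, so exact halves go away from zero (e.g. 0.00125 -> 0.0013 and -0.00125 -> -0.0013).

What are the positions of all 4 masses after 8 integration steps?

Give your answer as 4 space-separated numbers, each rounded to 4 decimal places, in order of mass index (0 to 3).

Answer: 2.8065 4.9369 8.7162 12.4565

Derivation:
Step 0: x=[3.0000 7.0000 8.0000 10.0000] v=[0.0000 1.0000 0.0000 0.0000]
Step 1: x=[3.0800 6.9600 8.0800 10.0800] v=[0.4000 -0.2000 0.4000 0.4000]
Step 2: x=[3.2240 6.6992 8.2304 10.2400] v=[0.7200 -1.3040 0.7520 0.8000]
Step 3: x=[3.3881 6.2829 8.4191 10.4792] v=[0.8205 -2.0816 0.9434 1.1962]
Step 4: x=[3.5127 5.8059 8.6017 10.7936] v=[0.6232 -2.3850 0.9130 1.5722]
Step 5: x=[3.5398 5.3691 8.7360 11.1727] v=[0.1354 -2.1840 0.6714 1.8954]
Step 6: x=[3.4300 5.0553 8.7959 11.5968] v=[-0.5488 -1.5690 0.2993 2.1207]
Step 7: x=[3.1759 4.9107 8.7806 12.0369] v=[-1.2707 -0.7229 -0.0766 2.2003]
Step 8: x=[2.8065 4.9369 8.7162 12.4565] v=[-1.8471 0.1311 -0.3220 2.0978]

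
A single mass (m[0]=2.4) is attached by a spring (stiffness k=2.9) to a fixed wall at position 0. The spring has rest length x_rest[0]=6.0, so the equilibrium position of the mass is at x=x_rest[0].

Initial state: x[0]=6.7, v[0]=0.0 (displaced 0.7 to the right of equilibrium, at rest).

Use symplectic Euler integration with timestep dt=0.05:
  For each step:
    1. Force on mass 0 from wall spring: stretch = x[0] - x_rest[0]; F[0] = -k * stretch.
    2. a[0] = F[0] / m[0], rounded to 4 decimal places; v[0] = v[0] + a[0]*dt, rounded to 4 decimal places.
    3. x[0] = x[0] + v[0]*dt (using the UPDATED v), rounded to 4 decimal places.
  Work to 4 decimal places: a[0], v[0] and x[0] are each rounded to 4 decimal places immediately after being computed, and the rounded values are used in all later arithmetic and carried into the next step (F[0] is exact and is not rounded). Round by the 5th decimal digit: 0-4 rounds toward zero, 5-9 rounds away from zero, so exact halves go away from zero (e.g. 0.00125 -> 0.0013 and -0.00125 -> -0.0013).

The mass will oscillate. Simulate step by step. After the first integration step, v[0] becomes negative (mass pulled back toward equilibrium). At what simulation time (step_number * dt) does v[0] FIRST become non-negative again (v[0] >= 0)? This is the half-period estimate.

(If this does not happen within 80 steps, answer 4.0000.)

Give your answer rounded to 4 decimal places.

Answer: 2.9000

Derivation:
Step 0: x=[6.7000] v=[0.0000]
Step 1: x=[6.6979] v=[-0.0423]
Step 2: x=[6.6937] v=[-0.0845]
Step 3: x=[6.6874] v=[-0.1264]
Step 4: x=[6.6790] v=[-0.1679]
Step 5: x=[6.6686] v=[-0.2089]
Step 6: x=[6.6561] v=[-0.2493]
Step 7: x=[6.6417] v=[-0.2889]
Step 8: x=[6.6253] v=[-0.3277]
Step 9: x=[6.6070] v=[-0.3655]
Step 10: x=[6.5869] v=[-0.4022]
Step 11: x=[6.5650] v=[-0.4377]
Step 12: x=[6.5414] v=[-0.4718]
Step 13: x=[6.5162] v=[-0.5045]
Step 14: x=[6.4894] v=[-0.5357]
Step 15: x=[6.4611] v=[-0.5653]
Step 16: x=[6.4314] v=[-0.5932]
Step 17: x=[6.4004] v=[-0.6193]
Step 18: x=[6.3682] v=[-0.6435]
Step 19: x=[6.3349] v=[-0.6657]
Step 20: x=[6.3006] v=[-0.6859]
Step 21: x=[6.2654] v=[-0.7041]
Step 22: x=[6.2294] v=[-0.7201]
Step 23: x=[6.1927] v=[-0.7340]
Step 24: x=[6.1554] v=[-0.7456]
Step 25: x=[6.1177] v=[-0.7550]
Step 26: x=[6.0796] v=[-0.7621]
Step 27: x=[6.0413] v=[-0.7669]
Step 28: x=[6.0028] v=[-0.7694]
Step 29: x=[5.9643] v=[-0.7696]
Step 30: x=[5.9259] v=[-0.7674]
Step 31: x=[5.8878] v=[-0.7629]
Step 32: x=[5.8500] v=[-0.7561]
Step 33: x=[5.8127] v=[-0.7470]
Step 34: x=[5.7759] v=[-0.7357]
Step 35: x=[5.7398] v=[-0.7222]
Step 36: x=[5.7045] v=[-0.7065]
Step 37: x=[5.6701] v=[-0.6886]
Step 38: x=[5.6367] v=[-0.6687]
Step 39: x=[5.6044] v=[-0.6468]
Step 40: x=[5.5733] v=[-0.6229]
Step 41: x=[5.5434] v=[-0.5971]
Step 42: x=[5.5149] v=[-0.5695]
Step 43: x=[5.4879] v=[-0.5402]
Step 44: x=[5.4624] v=[-0.5093]
Step 45: x=[5.4386] v=[-0.4768]
Step 46: x=[5.4165] v=[-0.4429]
Step 47: x=[5.3961] v=[-0.4076]
Step 48: x=[5.3775] v=[-0.3711]
Step 49: x=[5.3608] v=[-0.3335]
Step 50: x=[5.3461] v=[-0.2949]
Step 51: x=[5.3333] v=[-0.2554]
Step 52: x=[5.3225] v=[-0.2151]
Step 53: x=[5.3138] v=[-0.1742]
Step 54: x=[5.3072] v=[-0.1327]
Step 55: x=[5.3027] v=[-0.0908]
Step 56: x=[5.3003] v=[-0.0487]
Step 57: x=[5.3000] v=[-0.0064]
Step 58: x=[5.3018] v=[0.0359]
First v>=0 after going negative at step 58, time=2.9000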